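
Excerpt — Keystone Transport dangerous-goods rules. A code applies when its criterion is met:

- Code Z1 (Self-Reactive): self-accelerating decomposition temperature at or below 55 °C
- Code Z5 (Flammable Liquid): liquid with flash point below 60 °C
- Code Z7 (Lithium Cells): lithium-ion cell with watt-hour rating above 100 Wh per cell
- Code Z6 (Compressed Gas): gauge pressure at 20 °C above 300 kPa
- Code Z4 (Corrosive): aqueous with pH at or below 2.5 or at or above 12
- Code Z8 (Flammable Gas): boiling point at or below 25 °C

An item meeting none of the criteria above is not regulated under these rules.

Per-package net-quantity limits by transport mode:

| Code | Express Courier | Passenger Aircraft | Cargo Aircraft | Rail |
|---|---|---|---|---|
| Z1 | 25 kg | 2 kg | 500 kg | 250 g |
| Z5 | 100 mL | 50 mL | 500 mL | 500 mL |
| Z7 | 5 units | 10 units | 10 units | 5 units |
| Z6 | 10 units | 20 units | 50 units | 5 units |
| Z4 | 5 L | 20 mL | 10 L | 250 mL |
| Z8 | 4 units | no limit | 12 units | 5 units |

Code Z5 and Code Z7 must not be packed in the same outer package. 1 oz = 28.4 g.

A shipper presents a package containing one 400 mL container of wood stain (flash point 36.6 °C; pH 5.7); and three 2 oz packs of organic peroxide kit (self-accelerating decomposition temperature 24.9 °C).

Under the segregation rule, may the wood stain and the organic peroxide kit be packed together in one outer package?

Yes

With flash point 36.6 °C (< 60 °C), the wood stain falls in Code Z5.
Organic peroxide kit: self-accelerating decomposition temperature 24.9 °C ≤ 55 °C → Code Z1 (Self-Reactive).
No segregation rule bars Code Z5 with Code Z1.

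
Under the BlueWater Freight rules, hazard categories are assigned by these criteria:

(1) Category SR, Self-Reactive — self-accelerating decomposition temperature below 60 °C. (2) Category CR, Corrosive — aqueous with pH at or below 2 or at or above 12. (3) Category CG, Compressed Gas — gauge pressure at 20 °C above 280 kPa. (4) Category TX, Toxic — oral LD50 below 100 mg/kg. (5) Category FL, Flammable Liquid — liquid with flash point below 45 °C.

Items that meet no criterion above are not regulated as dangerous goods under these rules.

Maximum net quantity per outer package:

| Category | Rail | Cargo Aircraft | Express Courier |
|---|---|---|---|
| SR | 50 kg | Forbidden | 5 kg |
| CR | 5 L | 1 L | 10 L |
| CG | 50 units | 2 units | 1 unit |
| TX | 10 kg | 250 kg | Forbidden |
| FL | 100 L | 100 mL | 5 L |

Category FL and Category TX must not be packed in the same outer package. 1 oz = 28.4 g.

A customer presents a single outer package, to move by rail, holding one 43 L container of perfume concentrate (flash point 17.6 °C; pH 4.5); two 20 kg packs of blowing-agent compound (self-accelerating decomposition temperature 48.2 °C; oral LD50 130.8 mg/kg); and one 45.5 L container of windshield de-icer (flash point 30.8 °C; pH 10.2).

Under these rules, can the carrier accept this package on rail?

Perfume concentrate: flash point 17.6 °C < 45 °C → Category FL (Flammable Liquid).
The blowing-agent compound has self-accelerating decomposition temperature 48.2 °C, which is < 60 °C, so it is Category SR (Self-Reactive).
With flash point 30.8 °C (< 45 °C), the windshield de-icer falls in Category FL.
Total Category FL: 43 L + 45.5 L = 88.5 L.
That is within the Category FL rail limit of 100 L.
Category SR quantity: two 20 kg packs = 40 kg.
40 kg ≤ 50 kg (rail limit, Category SR) — within limit.
The segregation rule (Category FL with Category TX) does not apply to Category FL with Category SR.
Every hazard category is within its rail limit and no segregation rule is violated.

Yes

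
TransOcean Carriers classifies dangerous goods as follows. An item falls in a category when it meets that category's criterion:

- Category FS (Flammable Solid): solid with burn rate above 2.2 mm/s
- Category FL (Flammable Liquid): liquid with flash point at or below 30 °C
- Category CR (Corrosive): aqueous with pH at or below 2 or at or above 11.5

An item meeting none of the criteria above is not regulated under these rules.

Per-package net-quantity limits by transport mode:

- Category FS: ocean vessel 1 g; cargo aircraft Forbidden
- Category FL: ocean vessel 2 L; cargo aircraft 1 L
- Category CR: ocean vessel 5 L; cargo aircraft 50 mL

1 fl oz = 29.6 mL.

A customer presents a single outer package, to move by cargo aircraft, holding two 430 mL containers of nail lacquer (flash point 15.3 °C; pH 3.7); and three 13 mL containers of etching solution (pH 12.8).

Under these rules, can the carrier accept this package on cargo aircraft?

Nail lacquer: flash point 15.3 °C ≤ 30 °C → Category FL (Flammable Liquid).
The etching solution has pH 12.8, which is ≥ 11.5, so it is Category CR (Corrosive).
Category CR quantity: three 13 mL containers = 39 mL.
39 mL ≤ 50 mL (cargo aircraft limit, Category CR) — within limit.
Category FL quantity: two 430 mL containers = 860 mL.
860 mL ≤ 1 L (cargo aircraft limit, Category FL) — within limit.
Every hazard category is within its cargo aircraft limit and no segregation rule is violated.

Yes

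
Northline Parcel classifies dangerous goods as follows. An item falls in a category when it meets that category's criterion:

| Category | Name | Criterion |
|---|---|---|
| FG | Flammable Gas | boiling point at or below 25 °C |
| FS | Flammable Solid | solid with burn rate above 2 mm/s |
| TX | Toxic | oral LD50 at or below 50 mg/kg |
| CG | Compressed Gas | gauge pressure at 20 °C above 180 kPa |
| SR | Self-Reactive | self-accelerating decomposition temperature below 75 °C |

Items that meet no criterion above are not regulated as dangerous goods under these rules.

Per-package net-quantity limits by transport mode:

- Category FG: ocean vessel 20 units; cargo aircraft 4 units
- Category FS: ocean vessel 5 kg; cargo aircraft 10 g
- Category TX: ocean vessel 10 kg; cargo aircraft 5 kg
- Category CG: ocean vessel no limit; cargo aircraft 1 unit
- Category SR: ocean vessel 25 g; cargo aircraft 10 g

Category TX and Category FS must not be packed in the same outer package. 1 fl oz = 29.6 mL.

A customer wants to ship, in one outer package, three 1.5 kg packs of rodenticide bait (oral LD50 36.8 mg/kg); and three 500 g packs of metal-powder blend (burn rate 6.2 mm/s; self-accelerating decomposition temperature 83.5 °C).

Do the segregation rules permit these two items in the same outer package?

Oral LD50 36.8 mg/kg meets the Category TX criterion (Toxic), so the rodenticide bait is Category TX.
The metal-powder blend has burn rate 6.2 mm/s, which is > 2 mm/s, so it is Category FS (Flammable Solid).
Category TX and Category FS may not share an outer package.

No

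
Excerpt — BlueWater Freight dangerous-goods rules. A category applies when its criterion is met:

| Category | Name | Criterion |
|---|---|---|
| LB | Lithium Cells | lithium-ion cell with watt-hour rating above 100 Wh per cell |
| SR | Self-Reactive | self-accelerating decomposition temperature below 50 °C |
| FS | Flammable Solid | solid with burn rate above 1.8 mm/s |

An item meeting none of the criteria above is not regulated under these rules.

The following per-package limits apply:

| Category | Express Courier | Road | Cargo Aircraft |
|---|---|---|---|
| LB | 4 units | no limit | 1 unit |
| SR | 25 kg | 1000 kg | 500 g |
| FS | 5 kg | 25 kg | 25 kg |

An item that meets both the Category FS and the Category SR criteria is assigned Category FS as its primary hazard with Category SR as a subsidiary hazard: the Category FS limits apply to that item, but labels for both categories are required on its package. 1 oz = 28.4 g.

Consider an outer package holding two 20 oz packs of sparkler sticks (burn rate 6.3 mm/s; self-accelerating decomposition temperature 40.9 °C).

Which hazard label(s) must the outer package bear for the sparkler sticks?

Category FS and SR

With burn rate 6.3 mm/s (> 1.8 mm/s), the sparkler sticks fall in Category FS.
The sparkler sticks have self-accelerating decomposition temperature 40.9 °C, which is < 50 °C, so they are Category SR (Self-Reactive).
By the precedence rule Category FS is primary and Category SR is subsidiary, and that rule requires both labels on the package.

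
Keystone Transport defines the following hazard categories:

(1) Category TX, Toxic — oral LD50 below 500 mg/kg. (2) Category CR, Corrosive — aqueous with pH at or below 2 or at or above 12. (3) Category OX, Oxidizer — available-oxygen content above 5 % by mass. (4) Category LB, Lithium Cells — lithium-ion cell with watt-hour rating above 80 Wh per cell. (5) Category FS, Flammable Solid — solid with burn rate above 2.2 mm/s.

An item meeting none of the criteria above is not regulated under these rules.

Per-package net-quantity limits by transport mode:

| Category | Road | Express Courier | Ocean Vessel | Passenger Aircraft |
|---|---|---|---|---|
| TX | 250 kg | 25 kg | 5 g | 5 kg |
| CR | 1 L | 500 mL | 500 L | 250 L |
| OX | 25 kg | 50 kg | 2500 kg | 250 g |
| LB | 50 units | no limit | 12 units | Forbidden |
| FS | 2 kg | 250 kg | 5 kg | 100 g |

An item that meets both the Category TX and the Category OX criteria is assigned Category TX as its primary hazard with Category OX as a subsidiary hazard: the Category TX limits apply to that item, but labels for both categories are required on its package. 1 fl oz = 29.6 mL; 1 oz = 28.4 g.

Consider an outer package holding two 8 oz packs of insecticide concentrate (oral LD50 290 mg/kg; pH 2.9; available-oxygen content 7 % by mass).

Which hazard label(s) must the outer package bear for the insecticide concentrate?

The insecticide concentrate has oral LD50 290 mg/kg, which is < 500 mg/kg, so it is Category TX (Toxic).
With available-oxygen content 7 % by mass (> 5 % by mass), the insecticide concentrate falls in Category OX.
By the precedence rule Category TX is primary and Category OX is subsidiary, and that rule requires both labels on the package.

Category OX and TX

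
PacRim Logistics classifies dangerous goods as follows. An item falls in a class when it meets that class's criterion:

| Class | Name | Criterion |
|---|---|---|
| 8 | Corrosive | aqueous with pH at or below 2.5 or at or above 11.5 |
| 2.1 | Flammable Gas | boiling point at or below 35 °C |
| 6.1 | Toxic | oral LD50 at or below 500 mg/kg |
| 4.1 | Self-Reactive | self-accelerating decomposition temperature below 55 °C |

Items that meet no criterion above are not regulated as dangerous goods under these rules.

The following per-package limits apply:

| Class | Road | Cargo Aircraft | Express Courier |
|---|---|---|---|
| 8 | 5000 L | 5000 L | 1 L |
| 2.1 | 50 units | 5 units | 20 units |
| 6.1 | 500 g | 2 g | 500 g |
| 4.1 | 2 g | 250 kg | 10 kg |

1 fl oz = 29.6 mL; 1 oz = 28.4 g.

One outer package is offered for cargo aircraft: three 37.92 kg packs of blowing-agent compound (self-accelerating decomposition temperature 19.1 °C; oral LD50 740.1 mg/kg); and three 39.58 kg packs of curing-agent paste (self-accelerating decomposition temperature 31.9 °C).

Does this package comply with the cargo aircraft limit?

Yes

With self-accelerating decomposition temperature 19.1 °C (< 55 °C), the blowing-agent compound falls in Class 4.1.
The curing-agent paste has self-accelerating decomposition temperature 31.9 °C, which is < 55 °C, so it is Class 4.1 (Self-Reactive).
Total Class 4.1: (three 37.92 kg packs = 113.76 kg) + (three 39.58 kg packs = 118.74 kg) = 232.5 kg.
That is within the Class 4.1 cargo aircraft limit of 250 kg.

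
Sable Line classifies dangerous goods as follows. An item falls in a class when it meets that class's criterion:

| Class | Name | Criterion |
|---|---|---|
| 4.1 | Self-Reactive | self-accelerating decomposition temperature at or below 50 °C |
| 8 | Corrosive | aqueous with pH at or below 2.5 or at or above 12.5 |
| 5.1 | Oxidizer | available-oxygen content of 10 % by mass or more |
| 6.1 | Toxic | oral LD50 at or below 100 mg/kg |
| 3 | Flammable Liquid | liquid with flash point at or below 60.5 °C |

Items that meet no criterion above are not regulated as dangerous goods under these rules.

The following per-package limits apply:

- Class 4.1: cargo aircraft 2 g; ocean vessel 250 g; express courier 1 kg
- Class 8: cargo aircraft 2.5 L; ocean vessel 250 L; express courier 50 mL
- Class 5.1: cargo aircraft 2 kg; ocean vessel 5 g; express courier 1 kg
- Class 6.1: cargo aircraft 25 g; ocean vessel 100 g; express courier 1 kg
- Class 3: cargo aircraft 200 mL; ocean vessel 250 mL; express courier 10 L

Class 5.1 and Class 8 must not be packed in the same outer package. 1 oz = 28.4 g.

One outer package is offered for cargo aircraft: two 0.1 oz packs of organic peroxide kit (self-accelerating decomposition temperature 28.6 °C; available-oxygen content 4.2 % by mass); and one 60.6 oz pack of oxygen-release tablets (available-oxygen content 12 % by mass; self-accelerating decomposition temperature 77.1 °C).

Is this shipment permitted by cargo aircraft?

No

With self-accelerating decomposition temperature 28.6 °C (≤ 50 °C), the organic peroxide kit falls in Class 4.1.
With available-oxygen content 12 % by mass (≥ 10 % by mass), the oxygen-release tablets fall in Class 5.1.
Class 4.1 quantity: two 0.1 oz packs = 5.68 g.
5.68 g > 2 g (cargo aircraft limit, Class 4.1) — over the limit.
Class 5.1 quantity: one 60.6 oz pack = 1721.04 g.
1721.04 g is within the cargo aircraft limit of 2 kg for Class 5.1.
The segregation rule (Class 5.1 with Class 8) does not apply to Class 4.1 with Class 5.1.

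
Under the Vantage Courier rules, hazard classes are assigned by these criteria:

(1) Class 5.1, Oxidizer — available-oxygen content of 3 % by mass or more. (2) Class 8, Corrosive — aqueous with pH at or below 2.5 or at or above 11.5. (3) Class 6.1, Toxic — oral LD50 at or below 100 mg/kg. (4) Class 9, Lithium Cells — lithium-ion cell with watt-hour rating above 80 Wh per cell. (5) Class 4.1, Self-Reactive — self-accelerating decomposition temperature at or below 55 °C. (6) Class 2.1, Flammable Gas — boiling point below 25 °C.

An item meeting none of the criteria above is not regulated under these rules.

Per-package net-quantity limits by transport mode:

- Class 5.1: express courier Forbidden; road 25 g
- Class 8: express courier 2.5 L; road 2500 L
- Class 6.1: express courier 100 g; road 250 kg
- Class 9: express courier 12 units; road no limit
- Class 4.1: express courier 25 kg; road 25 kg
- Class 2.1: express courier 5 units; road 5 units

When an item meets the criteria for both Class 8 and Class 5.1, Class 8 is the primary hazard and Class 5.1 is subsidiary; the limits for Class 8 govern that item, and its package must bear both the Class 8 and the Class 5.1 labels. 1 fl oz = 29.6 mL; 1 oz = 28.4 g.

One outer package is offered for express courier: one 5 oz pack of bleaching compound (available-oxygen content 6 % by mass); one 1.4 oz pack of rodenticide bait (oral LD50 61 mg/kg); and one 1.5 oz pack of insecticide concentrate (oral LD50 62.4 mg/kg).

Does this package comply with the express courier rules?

No

With available-oxygen content 6 % by mass (≥ 3 % by mass), the bleaching compound falls in Class 5.1.
Rodenticide bait: oral LD50 61 mg/kg ≤ 100 mg/kg → Class 6.1 (Toxic).
With oral LD50 62.4 mg/kg (≤ 100 mg/kg), the insecticide concentrate falls in Class 6.1.
Total Class 6.1: (one 1.4 oz pack = 39.76 g) + (one 1.5 oz pack = 42.6 g) = 82.36 g.
82.36 g ≤ 100 g (express courier limit, Class 6.1) — within limit.
Class 5.1 quantity: one 5 oz pack = 142 g.
Class 5.1 is Forbidden by express courier.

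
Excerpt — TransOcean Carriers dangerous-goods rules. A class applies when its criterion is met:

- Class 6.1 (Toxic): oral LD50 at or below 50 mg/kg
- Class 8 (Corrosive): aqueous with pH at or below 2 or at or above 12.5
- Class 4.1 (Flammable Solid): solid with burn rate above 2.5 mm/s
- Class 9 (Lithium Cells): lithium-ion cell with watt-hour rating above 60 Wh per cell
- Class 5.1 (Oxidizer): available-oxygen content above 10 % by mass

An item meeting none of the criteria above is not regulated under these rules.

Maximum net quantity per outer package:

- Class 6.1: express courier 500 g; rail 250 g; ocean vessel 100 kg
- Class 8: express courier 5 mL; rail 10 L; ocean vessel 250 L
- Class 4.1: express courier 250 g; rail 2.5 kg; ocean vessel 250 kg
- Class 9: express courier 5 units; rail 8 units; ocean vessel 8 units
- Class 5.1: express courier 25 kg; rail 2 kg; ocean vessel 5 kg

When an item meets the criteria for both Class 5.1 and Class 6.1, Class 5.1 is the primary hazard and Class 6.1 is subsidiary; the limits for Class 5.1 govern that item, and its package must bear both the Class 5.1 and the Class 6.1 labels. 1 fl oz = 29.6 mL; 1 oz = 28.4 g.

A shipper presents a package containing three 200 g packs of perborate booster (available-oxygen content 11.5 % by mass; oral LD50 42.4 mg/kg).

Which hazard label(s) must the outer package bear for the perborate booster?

Available-oxygen content 11.5 % by mass meets the Class 5.1 criterion (Oxidizer), so the perborate booster is Class 5.1.
The perborate booster has oral LD50 42.4 mg/kg, which is ≤ 50 mg/kg, so it is Class 6.1 (Toxic).
By the precedence rule Class 5.1 is primary and Class 6.1 is subsidiary, and that rule requires both labels on the package.

Class 5.1 and 6.1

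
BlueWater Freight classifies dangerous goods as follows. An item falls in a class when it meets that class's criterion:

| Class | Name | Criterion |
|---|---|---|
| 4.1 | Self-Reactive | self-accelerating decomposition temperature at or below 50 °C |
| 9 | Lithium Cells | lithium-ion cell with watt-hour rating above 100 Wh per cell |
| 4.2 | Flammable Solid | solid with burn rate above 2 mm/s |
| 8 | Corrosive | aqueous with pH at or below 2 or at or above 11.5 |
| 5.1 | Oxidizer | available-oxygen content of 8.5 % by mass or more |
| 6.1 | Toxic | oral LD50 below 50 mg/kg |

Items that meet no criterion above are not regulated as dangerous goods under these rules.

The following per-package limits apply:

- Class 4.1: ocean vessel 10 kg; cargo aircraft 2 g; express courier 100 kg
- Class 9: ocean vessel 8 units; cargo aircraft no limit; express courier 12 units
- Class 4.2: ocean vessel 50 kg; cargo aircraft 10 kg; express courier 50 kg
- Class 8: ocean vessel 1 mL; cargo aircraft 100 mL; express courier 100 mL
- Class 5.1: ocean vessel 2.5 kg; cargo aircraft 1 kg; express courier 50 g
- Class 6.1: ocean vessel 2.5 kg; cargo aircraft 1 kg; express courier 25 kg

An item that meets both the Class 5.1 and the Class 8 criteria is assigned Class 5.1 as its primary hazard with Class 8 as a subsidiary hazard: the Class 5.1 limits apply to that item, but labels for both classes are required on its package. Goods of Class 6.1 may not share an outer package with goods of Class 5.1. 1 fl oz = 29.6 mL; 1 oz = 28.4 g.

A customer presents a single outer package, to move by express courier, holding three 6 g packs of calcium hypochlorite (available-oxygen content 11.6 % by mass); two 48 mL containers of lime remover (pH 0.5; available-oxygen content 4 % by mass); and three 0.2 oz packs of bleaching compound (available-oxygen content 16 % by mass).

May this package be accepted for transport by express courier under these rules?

With available-oxygen content 11.6 % by mass (≥ 8.5 % by mass), the calcium hypochlorite falls in Class 5.1.
The lime remover has pH 0.5, which is ≤ 2, so it is Class 8 (Corrosive).
Available-oxygen content 16 % by mass meets the Class 5.1 criterion (Oxidizer), so the bleaching compound is Class 5.1.
Class 8 quantity: two 48 mL containers = 96 mL.
That is within the Class 8 express courier limit of 100 mL.
Class 5.1 net quantity: (three 6 g packs = 18 g) + (three 0.2 oz packs = 17.04 g) = 35.04 g.
35.04 g is within the express courier limit of 50 g for Class 5.1.
The segregation rule (Class 6.1 with Class 5.1) does not apply to Class 8 with Class 5.1.
Every hazard class is within its express courier limit and no segregation rule is violated.

Yes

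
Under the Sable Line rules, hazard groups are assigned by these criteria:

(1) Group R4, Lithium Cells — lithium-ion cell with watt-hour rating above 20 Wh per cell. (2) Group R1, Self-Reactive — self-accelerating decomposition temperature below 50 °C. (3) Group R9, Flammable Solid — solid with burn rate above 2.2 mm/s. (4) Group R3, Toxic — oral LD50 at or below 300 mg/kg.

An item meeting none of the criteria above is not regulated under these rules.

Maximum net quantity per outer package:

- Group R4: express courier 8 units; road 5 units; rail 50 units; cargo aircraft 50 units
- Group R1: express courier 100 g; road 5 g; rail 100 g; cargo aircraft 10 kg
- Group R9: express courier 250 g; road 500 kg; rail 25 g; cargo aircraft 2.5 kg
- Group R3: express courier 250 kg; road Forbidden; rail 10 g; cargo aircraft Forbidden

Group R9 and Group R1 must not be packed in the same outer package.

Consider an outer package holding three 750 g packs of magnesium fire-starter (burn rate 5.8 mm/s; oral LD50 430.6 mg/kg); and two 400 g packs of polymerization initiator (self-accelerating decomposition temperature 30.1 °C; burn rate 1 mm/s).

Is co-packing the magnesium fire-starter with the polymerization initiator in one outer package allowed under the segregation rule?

No

The magnesium fire-starter has burn rate 5.8 mm/s, which is > 2.2 mm/s, so it is Group R9 (Flammable Solid).
With self-accelerating decomposition temperature 30.1 °C (< 50 °C), the polymerization initiator falls in Group R1.
Group R9 and Group R1 may not share an outer package.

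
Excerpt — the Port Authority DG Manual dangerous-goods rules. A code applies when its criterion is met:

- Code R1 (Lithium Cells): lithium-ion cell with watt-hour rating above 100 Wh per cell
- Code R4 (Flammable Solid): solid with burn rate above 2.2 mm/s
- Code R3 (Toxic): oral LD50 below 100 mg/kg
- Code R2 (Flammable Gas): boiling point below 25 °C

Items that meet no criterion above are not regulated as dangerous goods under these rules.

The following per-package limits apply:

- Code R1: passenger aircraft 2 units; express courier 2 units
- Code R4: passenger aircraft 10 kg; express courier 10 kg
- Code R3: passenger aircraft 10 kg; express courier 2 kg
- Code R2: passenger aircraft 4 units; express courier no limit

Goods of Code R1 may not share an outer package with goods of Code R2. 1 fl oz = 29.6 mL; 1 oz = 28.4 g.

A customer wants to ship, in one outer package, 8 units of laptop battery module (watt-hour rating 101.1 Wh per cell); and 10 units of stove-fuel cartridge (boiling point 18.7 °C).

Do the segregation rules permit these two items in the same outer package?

The laptop battery module has watt-hour rating 101.1 Wh per cell, which is > 100 Wh per cell, so it is Code R1 (Lithium Cells).
With boiling point 18.7 °C (< 25 °C), the stove-fuel cartridge falls in Code R2.
Code R1 and Code R2 may not share an outer package.

No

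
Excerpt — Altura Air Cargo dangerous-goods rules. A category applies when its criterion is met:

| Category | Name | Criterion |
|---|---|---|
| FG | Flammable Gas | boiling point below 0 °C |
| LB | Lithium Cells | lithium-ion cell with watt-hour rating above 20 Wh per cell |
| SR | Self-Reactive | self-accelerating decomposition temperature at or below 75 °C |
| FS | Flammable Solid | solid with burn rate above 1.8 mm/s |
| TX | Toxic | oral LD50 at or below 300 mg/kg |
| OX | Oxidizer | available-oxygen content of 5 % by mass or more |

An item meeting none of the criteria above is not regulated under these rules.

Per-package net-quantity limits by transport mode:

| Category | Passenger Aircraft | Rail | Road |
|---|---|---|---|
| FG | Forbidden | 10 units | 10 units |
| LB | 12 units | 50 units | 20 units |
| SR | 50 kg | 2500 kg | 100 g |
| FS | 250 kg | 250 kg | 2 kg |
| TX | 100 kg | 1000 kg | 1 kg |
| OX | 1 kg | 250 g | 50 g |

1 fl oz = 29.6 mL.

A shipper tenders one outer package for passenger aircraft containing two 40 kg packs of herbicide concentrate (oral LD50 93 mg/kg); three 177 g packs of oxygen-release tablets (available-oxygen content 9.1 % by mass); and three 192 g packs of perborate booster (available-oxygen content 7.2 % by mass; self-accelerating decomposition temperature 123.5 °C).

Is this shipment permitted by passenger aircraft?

Herbicide concentrate: oral LD50 93 mg/kg ≤ 300 mg/kg → Category TX (Toxic).
With available-oxygen content 9.1 % by mass (≥ 5 % by mass), the oxygen-release tablets fall in Category OX.
With available-oxygen content 7.2 % by mass (≥ 5 % by mass), the perborate booster falls in Category OX.
Total Category OX: (three 177 g packs = 531 g) + (three 192 g packs = 576 g) = 1.107 kg.
1.107 kg exceeds the passenger aircraft limit of 1 kg for Category OX.
Category TX quantity: two 40 kg packs = 80 kg.
That is within the Category TX passenger aircraft limit of 100 kg.

No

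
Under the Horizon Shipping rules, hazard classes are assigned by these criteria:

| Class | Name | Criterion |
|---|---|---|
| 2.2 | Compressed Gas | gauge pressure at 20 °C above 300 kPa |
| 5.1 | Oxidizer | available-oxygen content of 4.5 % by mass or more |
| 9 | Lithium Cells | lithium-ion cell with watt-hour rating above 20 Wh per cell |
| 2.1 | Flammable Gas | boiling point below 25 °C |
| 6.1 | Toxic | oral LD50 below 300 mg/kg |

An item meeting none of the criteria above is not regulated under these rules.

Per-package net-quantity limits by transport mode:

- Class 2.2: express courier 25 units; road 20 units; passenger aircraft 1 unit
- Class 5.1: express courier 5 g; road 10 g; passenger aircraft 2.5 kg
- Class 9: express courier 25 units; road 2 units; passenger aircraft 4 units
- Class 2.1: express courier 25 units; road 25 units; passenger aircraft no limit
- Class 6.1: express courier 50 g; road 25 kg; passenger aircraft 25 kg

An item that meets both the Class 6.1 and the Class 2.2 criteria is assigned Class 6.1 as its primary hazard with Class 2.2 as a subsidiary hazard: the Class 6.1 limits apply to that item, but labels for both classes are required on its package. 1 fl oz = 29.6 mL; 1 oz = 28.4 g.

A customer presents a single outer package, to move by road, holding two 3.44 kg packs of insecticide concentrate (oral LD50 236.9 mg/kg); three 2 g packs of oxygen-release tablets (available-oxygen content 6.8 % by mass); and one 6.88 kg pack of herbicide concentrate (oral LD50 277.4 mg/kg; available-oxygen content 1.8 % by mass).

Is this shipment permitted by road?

Insecticide concentrate: oral LD50 236.9 mg/kg < 300 mg/kg → Class 6.1 (Toxic).
The oxygen-release tablets have available-oxygen content 6.8 % by mass, which is ≥ 4.5 % by mass, so they are Class 5.1 (Oxidizer).
With oral LD50 277.4 mg/kg (< 300 mg/kg), the herbicide concentrate falls in Class 6.1.
Class 6.1 net quantity: (two 3.44 kg packs = 6.88 kg) + 6.88 kg = 13.76 kg.
13.76 kg ≤ 25 kg (road limit, Class 6.1) — within limit.
Class 5.1 quantity: three 2 g packs = 6 g.
6 g is within the road limit of 10 g for Class 5.1.
Every hazard class is within its road limit and no segregation rule is violated.

Yes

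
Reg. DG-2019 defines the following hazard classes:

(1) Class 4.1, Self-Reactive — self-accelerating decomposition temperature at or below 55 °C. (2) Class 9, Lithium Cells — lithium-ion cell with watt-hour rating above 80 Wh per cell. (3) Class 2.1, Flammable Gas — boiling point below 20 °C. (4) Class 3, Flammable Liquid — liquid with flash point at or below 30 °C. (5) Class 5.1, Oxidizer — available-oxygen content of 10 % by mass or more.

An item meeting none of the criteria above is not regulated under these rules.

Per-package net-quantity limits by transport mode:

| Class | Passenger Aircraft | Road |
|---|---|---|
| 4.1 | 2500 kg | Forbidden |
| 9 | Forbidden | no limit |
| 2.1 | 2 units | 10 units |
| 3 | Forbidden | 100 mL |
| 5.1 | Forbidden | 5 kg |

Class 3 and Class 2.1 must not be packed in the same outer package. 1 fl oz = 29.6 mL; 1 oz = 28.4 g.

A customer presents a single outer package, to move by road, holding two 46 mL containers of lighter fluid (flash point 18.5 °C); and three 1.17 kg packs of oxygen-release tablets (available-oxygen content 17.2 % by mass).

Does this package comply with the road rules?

With flash point 18.5 °C (≤ 30 °C), the lighter fluid falls in Class 3.
Oxygen-release tablets: available-oxygen content 17.2 % by mass ≥ 10 % by mass → Class 5.1 (Oxidizer).
Class 3 quantity: two 46 mL containers = 92 mL.
That is within the Class 3 road limit of 100 mL.
Class 5.1 quantity: three 1.17 kg packs = 3.51 kg.
That is within the Class 5.1 road limit of 5 kg.
The segregation rule (Class 3 with Class 2.1) does not apply to Class 3 with Class 5.1.
Every hazard class is within its road limit and no segregation rule is violated.

Yes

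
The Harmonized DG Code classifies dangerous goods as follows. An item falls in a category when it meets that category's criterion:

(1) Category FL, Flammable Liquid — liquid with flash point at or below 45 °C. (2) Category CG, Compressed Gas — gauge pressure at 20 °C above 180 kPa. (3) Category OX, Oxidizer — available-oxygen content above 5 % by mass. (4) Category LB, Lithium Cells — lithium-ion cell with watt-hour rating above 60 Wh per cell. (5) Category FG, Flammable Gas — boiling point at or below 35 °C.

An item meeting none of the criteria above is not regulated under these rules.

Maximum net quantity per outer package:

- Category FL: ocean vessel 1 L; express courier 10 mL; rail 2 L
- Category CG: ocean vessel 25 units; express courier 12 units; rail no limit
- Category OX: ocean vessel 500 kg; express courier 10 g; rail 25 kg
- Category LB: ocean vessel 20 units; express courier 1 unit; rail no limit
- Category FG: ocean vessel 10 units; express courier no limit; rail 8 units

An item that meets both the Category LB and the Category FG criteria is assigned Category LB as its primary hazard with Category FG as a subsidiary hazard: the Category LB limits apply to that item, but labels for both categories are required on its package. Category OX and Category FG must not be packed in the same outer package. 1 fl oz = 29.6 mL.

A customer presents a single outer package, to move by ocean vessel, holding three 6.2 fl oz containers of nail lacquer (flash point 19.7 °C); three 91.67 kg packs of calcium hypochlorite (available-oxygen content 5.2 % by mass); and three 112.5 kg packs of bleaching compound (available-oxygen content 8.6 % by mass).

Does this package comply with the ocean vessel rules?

Nail lacquer: flash point 19.7 °C ≤ 45 °C → Category FL (Flammable Liquid).
Calcium hypochlorite: available-oxygen content 5.2 % by mass > 5 % by mass → Category OX (Oxidizer).
With available-oxygen content 8.6 % by mass (> 5 % by mass), the bleaching compound falls in Category OX.
Category OX net quantity: (three 91.67 kg packs = 275.01 kg) + (three 112.5 kg packs = 337.5 kg) = 612.51 kg.
612.51 kg > 500 kg (ocean vessel limit, Category OX) — over the limit.
Category FL quantity: three 6.2 fl oz containers = 550.56 mL.
550.56 mL is within the ocean vessel limit of 1 L for Category FL.
The segregation rule (Category OX with Category FG) does not apply to Category OX with Category FL.

No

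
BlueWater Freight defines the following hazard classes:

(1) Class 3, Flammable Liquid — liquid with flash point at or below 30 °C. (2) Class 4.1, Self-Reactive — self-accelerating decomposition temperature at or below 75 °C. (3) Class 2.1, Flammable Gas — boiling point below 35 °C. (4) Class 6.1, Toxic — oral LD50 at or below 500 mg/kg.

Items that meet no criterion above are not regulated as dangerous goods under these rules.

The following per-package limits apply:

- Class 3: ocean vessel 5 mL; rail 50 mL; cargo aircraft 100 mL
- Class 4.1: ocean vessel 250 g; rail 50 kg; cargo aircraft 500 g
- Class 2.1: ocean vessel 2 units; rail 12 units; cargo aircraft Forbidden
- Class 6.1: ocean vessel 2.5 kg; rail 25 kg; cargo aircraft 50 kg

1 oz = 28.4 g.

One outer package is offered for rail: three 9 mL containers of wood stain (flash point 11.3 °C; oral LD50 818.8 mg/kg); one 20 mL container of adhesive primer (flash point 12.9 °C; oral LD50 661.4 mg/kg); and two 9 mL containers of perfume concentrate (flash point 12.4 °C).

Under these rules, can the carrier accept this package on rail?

With flash point 11.3 °C (≤ 30 °C), the wood stain falls in Class 3.
Flash point 12.9 °C meets the Class 3 criterion (Flammable Liquid), so the adhesive primer is Class 3.
The perfume concentrate has flash point 12.4 °C, which is ≤ 30 °C, so it is Class 3 (Flammable Liquid).
Class 3 net quantity: (three 9 mL containers = 27 mL) + 20 mL + (two 9 mL containers = 18 mL) = 65 mL.
That exceeds the Class 3 rail limit of 50 mL.

No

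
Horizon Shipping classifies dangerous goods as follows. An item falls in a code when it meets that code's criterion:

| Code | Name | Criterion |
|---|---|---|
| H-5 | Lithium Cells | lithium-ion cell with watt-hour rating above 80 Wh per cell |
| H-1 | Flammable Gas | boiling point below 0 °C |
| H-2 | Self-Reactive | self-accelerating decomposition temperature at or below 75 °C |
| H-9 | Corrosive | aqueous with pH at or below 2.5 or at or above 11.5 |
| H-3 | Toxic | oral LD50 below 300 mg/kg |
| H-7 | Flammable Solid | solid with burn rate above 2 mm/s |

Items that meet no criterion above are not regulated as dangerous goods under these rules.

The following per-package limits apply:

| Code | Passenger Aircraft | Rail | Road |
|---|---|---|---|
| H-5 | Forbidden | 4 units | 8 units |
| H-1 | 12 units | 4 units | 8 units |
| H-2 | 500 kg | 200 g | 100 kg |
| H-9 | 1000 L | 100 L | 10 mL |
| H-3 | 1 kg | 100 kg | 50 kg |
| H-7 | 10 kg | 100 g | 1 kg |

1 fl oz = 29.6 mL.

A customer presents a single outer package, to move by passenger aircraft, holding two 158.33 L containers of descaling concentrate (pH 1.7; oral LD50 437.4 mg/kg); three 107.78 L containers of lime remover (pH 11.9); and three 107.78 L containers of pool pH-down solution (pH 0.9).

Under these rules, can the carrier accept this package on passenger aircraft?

Yes

The descaling concentrate has pH 1.7, which is ≤ 2.5, so it is Code H-9 (Corrosive).
The lime remover has pH 11.9, which is ≥ 11.5, so it is Code H-9 (Corrosive).
Pool pH-down solution: pH 0.9 ≤ 2.5 → Code H-9 (Corrosive).
Code H-9 net quantity: (two 158.33 L containers = 316.66 L) + (three 107.78 L containers = 323.34 L) + (three 107.78 L containers = 323.34 L) = 963.34 L.
963.34 L ≤ 1000 L (passenger aircraft limit, Code H-9) — within limit.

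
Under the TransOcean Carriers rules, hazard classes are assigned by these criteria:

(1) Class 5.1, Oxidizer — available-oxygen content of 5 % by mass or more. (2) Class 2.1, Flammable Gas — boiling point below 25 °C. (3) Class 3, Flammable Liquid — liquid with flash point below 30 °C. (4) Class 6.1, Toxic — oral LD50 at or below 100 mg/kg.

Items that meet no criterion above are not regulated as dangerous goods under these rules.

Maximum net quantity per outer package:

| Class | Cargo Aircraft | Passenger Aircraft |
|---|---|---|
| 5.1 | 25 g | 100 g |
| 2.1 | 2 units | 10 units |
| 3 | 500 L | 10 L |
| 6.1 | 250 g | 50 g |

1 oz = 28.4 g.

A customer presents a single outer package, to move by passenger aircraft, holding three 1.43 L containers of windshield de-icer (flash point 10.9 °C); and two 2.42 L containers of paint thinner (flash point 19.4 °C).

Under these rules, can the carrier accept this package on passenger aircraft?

Yes

Flash point 10.9 °C meets the Class 3 criterion (Flammable Liquid), so the windshield de-icer is Class 3.
With flash point 19.4 °C (< 30 °C), the paint thinner falls in Class 3.
Class 3 net quantity: (three 1.43 L containers = 4.29 L) + (two 2.42 L containers = 4.84 L) = 9.13 L.
That is within the Class 3 passenger aircraft limit of 10 L.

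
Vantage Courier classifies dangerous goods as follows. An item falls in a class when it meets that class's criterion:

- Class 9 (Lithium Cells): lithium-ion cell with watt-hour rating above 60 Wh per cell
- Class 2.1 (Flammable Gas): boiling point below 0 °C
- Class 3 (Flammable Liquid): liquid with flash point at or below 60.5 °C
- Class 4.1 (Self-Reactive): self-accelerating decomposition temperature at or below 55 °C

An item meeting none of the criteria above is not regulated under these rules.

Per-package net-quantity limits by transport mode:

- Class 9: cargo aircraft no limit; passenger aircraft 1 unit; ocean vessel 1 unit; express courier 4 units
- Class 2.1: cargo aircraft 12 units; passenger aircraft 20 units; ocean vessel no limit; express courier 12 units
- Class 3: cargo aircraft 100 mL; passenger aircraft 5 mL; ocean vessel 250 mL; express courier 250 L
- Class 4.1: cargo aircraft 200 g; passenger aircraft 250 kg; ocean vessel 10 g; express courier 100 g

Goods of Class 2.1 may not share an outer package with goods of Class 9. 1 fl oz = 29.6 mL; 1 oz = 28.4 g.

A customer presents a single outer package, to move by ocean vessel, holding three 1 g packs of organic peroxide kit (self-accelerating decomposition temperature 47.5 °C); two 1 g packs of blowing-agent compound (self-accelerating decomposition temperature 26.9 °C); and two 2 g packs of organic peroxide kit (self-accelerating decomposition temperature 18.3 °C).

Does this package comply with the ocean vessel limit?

Yes

The organic peroxide kit has self-accelerating decomposition temperature 47.5 °C, which is ≤ 55 °C, so it is Class 4.1 (Self-Reactive).
The blowing-agent compound has self-accelerating decomposition temperature 26.9 °C, which is ≤ 55 °C, so it is Class 4.1 (Self-Reactive).
The organic peroxide kit has self-accelerating decomposition temperature 18.3 °C, which is ≤ 55 °C, so it is Class 4.1 (Self-Reactive).
Total Class 4.1: (three 1 g packs = 3 g) + (two 1 g packs = 2 g) + (two 2 g packs = 4 g) = 9 g.
That is within the Class 4.1 ocean vessel limit of 10 g.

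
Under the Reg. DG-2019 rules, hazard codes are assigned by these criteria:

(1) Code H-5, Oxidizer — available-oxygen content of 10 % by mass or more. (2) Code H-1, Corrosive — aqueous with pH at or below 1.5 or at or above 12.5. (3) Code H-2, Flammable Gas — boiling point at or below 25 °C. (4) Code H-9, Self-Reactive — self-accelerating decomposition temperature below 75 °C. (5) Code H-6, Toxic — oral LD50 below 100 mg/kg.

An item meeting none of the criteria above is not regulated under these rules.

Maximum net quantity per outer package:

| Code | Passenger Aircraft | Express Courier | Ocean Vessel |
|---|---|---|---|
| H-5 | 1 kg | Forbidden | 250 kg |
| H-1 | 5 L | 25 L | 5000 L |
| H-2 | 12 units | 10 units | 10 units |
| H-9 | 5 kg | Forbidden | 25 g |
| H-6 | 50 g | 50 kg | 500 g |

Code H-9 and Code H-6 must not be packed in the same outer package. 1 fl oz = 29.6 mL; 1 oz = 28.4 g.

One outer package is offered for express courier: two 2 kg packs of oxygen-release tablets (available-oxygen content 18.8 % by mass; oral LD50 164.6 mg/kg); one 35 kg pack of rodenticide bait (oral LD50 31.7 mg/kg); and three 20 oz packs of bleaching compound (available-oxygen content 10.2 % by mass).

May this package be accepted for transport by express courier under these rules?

No

The oxygen-release tablets have available-oxygen content 18.8 % by mass, which is ≥ 10 % by mass, so they are Code H-5 (Oxidizer).
Oral LD50 31.7 mg/kg meets the Code H-6 criterion (Toxic), so the rodenticide bait is Code H-6.
Available-oxygen content 10.2 % by mass meets the Code H-5 criterion (Oxidizer), so the bleaching compound is Code H-5.
Code H-6 quantity: 35 kg.
That is within the Code H-6 express courier limit of 50 kg.
Code H-5 net quantity: (two 2 kg packs = 4 kg) + (three 20 oz packs = 1.704 kg) = 5.704 kg.
Code H-5 is Forbidden by express courier.
The segregation rule (Code H-9 with Code H-6) does not apply to Code H-6 with Code H-5.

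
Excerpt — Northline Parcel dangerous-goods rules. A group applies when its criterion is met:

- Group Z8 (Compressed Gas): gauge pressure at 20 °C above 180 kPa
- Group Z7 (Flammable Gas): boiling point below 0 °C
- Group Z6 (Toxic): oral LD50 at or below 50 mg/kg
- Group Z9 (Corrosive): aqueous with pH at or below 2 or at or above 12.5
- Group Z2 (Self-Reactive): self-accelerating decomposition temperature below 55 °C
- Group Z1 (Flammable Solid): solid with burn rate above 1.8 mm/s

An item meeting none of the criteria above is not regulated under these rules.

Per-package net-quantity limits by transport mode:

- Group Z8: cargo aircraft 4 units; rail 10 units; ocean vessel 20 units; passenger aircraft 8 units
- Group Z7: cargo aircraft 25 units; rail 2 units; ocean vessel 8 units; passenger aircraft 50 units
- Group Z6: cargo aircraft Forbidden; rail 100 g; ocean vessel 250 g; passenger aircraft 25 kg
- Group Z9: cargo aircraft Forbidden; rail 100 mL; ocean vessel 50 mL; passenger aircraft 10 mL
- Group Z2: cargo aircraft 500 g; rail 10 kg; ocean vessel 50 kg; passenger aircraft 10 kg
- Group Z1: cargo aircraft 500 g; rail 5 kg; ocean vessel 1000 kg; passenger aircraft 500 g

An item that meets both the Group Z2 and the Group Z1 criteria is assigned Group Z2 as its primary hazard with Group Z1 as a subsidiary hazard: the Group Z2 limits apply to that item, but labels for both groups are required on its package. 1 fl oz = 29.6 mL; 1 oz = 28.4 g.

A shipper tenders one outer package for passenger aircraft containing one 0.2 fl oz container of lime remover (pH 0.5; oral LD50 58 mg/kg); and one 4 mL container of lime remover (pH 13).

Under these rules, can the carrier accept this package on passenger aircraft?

Yes

Lime remover: pH 0.5 ≤ 2 → Group Z9 (Corrosive).
Lime remover: pH 13 ≥ 12.5 → Group Z9 (Corrosive).
Group Z9 net quantity: (one 0.2 fl oz container = 5.92 mL) + 4 mL = 9.92 mL.
9.92 mL ≤ 10 mL (passenger aircraft limit, Group Z9) — within limit.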